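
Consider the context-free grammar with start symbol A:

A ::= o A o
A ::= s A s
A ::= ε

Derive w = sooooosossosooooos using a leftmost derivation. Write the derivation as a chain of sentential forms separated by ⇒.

A ⇒ sAs   [A ::= s A s]
sAs ⇒ soAos   [A ::= o A o]
soAos ⇒ sooAoos   [A ::= o A o]
sooAoos ⇒ soooAooos   [A ::= o A o]
soooAooos ⇒ sooooAoooos   [A ::= o A o]
sooooAoooos ⇒ soooooAooooos   [A ::= o A o]
soooooAooooos ⇒ sooooosAsooooos   [A ::= s A s]
sooooosAsooooos ⇒ sooooosoAosooooos   [A ::= o A o]
sooooosoAosooooos ⇒ sooooososAsosooooos   [A ::= s A s]
sooooososAsosooooos ⇒ sooooosossosooooos   [A ::= ε]

A ⇒ sAs ⇒ soAos ⇒ sooAoos ⇒ soooAooos ⇒ sooooAoooos ⇒ soooooAooooos ⇒ sooooosAsooooos ⇒ sooooosoAosooooos ⇒ sooooososAsosooooos ⇒ sooooosossosooooos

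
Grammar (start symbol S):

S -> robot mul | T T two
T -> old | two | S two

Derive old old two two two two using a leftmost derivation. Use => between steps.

S => T T two => S two T two => T T two two T two => old T two two T two => old old two two T two => old old two two two two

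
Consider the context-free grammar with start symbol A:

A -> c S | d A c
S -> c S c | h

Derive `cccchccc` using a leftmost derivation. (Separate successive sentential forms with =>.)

A => cS => ccSc => cccScc => ccccSccc => cccchccc

A => cS   [A -> c S]
cS => ccSc   [S -> c S c]
ccSc => cccScc   [S -> c S c]
cccScc => ccccSccc   [S -> c S c]
ccccSccc => cccchccc   [S -> h]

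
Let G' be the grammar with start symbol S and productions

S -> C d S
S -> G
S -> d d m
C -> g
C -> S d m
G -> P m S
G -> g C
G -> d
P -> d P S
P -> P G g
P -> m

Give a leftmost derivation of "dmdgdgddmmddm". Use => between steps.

S => G   [S -> G]
G => PmS   [G -> P m S]
PmS => dPSmS   [P -> d P S]
dPSmS => dPGgSmS   [P -> P G g]
dPGgSmS => dPGgGgSmS   [P -> P G g]
dPGgGgSmS => dmGgGgSmS   [P -> m]
dmGgGgSmS => dmdgGgSmS   [G -> d]
dmdgGgSmS => dmdgdgSmS   [G -> d]
dmdgdgSmS => dmdgdgddmmS   [S -> d d m]
dmdgdgddmmS => dmdgdgddmmddm   [S -> d d m]

S=>G=>PmS=>dPSmS=>dPGgSmS=>dPGgGgSmS=>dmGgGgSmS=>dmdgGgSmS=>dmdgdgSmS=>dmdgdgddmmS=>dmdgdgddmmddm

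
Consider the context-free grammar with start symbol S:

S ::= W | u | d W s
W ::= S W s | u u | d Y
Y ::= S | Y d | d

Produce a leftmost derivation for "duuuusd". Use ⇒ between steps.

S ⇒ W ⇒ dY ⇒ dYd ⇒ dSd ⇒ dWd ⇒ dSWsd ⇒ dWWsd ⇒ duuWsd ⇒ duuuusd

S ⇒ W   [S ::= W]
W ⇒ dY   [W ::= d Y]
dY ⇒ dYd   [Y ::= Y d]
dYd ⇒ dSd   [Y ::= S]
dSd ⇒ dWd   [S ::= W]
dWd ⇒ dSWsd   [W ::= S W s]
dSWsd ⇒ dWWsd   [S ::= W]
dWWsd ⇒ duuWsd   [W ::= u u]
duuWsd ⇒ duuuusd   [W ::= u u]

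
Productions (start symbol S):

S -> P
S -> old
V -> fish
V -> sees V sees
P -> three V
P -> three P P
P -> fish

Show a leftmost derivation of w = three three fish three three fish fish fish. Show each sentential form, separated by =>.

S => P => three P P => three three P P P => three three fish P P => three three fish three P P P => three three fish three three V P P => three three fish three three fish P P => three three fish three three fish fish P => three three fish three three fish fish fish

S => P   [S -> P]
P => three P P   [P -> three P P]
three P P => three three P P P   [P -> three P P]
three three P P P => three three fish P P   [P -> fish]
three three fish P P => three three fish three P P P   [P -> three P P]
three three fish three P P P => three three fish three three V P P   [P -> three V]
three three fish three three V P P => three three fish three three fish P P   [V -> fish]
three three fish three three fish P P => three three fish three three fish fish P   [P -> fish]
three three fish three three fish fish P => three three fish three three fish fish fish   [P -> fish]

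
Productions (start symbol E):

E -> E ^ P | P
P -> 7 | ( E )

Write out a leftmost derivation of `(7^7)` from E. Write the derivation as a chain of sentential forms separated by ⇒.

E ⇒ P   [E -> P]
P ⇒ (E)   [P -> ( E )]
(E) ⇒ (E^P)   [E -> E ^ P]
(E^P) ⇒ (P^P)   [E -> P]
(P^P) ⇒ (7^P)   [P -> 7]
(7^P) ⇒ (7^7)   [P -> 7]

E ⇒ P ⇒ (E) ⇒ (E^P) ⇒ (P^P) ⇒ (7^P) ⇒ (7^7)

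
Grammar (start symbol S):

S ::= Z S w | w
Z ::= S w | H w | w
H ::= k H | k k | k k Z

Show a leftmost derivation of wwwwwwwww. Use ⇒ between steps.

S ⇒ ZSw   [S ::= Z S w]
ZSw ⇒ SwSw   [Z ::= S w]
SwSw ⇒ ZSwwSw   [S ::= Z S w]
ZSwwSw ⇒ SwSwwSw   [Z ::= S w]
SwSwwSw ⇒ ZSwwSwwSw   [S ::= Z S w]
ZSwwSwwSw ⇒ wSwwSwwSw   [Z ::= w]
wSwwSwwSw ⇒ wwwwSwwSw   [S ::= w]
wwwwSwwSw ⇒ wwwwwwwSw   [S ::= w]
wwwwwwwSw ⇒ wwwwwwwww   [S ::= w]

S⇒ZSw⇒SwSw⇒ZSwwSw⇒SwSwwSw⇒ZSwwSwwSw⇒wSwwSwwSw⇒wwwwSwwSw⇒wwwwwwwSw⇒wwwwwwwww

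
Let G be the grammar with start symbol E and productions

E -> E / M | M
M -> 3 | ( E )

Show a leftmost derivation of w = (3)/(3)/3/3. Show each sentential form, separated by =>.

E => E/M => E/M/M => E/M/M/M => M/M/M/M => (E)/M/M/M => (M)/M/M/M => (3)/M/M/M => (3)/(E)/M/M => (3)/(M)/M/M => (3)/(3)/M/M => (3)/(3)/3/M => (3)/(3)/3/3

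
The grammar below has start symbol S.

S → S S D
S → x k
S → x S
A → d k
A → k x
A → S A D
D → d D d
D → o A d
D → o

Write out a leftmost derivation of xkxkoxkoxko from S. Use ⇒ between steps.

S ⇒ SSD ⇒ SSDSD ⇒ SSDSDSD ⇒ xkSDSDSD ⇒ xkxkDSDSD ⇒ xkxkoSDSD ⇒ xkxkoxkDSD ⇒ xkxkoxkoSD ⇒ xkxkoxkoxkD ⇒ xkxkoxkoxko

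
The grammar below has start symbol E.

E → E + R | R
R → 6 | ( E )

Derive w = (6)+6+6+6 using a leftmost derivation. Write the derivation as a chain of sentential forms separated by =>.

E => E+R => E+R+R => E+R+R+R => R+R+R+R => (E)+R+R+R => (R)+R+R+R => (6)+R+R+R => (6)+6+R+R => (6)+6+6+R => (6)+6+6+6

E => E+R   [E → E + R]
E+R => E+R+R   [E → E + R]
E+R+R => E+R+R+R   [E → E + R]
E+R+R+R => R+R+R+R   [E → R]
R+R+R+R => (E)+R+R+R   [R → ( E )]
(E)+R+R+R => (R)+R+R+R   [E → R]
(R)+R+R+R => (6)+R+R+R   [R → 6]
(6)+R+R+R => (6)+6+R+R   [R → 6]
(6)+6+R+R => (6)+6+6+R   [R → 6]
(6)+6+6+R => (6)+6+6+6   [R → 6]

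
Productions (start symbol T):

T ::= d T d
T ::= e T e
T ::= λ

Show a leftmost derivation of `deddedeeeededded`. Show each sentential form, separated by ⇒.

T ⇒ dTd ⇒ deTed ⇒ dedTded ⇒ deddTdded ⇒ deddeTedded ⇒ deddedTdedded ⇒ deddedeTededded ⇒ deddedeeTeededded ⇒ deddedeeeededded

T ⇒ dTd   [T ::= d T d]
dTd ⇒ deTed   [T ::= e T e]
deTed ⇒ dedTded   [T ::= d T d]
dedTded ⇒ deddTdded   [T ::= d T d]
deddTdded ⇒ deddeTedded   [T ::= e T e]
deddeTedded ⇒ deddedTdedded   [T ::= d T d]
deddedTdedded ⇒ deddedeTededded   [T ::= e T e]
deddedeTededded ⇒ deddedeeTeededded   [T ::= e T e]
deddedeeTeededded ⇒ deddedeeeededded   [T ::= λ]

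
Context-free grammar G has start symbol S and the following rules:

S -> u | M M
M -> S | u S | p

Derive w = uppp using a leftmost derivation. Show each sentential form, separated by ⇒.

S ⇒ MM ⇒ SM ⇒ MMM ⇒ SMM ⇒ MMMM ⇒ SMMM ⇒ uMMM ⇒ upMM ⇒ uppM ⇒ uppp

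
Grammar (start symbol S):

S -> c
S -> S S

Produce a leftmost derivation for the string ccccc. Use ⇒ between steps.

S⇒SS⇒SSS⇒SSSS⇒cSSS⇒cSSSS⇒ccSSS⇒cccSS⇒ccccS⇒ccccc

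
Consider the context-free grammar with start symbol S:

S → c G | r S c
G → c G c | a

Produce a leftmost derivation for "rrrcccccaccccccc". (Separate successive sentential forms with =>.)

S => rSc   [S → r S c]
rSc => rrScc   [S → r S c]
rrScc => rrrSccc   [S → r S c]
rrrSccc => rrrcGccc   [S → c G]
rrrcGccc => rrrccGcccc   [G → c G c]
rrrccGcccc => rrrcccGccccc   [G → c G c]
rrrcccGccccc => rrrccccGcccccc   [G → c G c]
rrrccccGcccccc => rrrcccccGccccccc   [G → c G c]
rrrcccccGccccccc => rrrcccccaccccccc   [G → a]

S => rSc => rrScc => rrrSccc => rrrcGccc => rrrccGcccc => rrrcccGccccc => rrrccccGcccccc => rrrcccccGccccccc => rrrcccccaccccccc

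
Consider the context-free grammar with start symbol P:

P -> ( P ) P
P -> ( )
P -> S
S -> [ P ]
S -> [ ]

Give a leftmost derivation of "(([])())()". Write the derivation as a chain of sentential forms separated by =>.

P => (P)P => ((P)P)P => ((S)P)P => (([])P)P => (([])())P => (([])())()

P => (P)P   [P -> ( P ) P]
(P)P => ((P)P)P   [P -> ( P ) P]
((P)P)P => ((S)P)P   [P -> S]
((S)P)P => (([])P)P   [S -> [ ]]
(([])P)P => (([])())P   [P -> ( )]
(([])())P => (([])())()   [P -> ( )]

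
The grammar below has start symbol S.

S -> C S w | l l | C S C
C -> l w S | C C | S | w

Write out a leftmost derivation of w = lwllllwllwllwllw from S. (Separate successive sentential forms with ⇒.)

S⇒CSw⇒SSw⇒CSwSw⇒lwSSwSw⇒lwCSCSwSw⇒lwSSCSwSw⇒lwCSwSCSwSw⇒lwSSwSCSwSw⇒lwllSwSCSwSw⇒lwllllwSCSwSw⇒lwllllwllCSwSw⇒lwllllwllwSwSw⇒lwllllwllwllwSw⇒lwllllwllwllwllw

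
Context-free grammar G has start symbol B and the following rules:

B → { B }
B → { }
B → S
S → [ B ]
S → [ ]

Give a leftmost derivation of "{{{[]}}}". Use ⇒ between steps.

B ⇒ {B} ⇒ {{B}} ⇒ {{{B}}} ⇒ {{{S}}} ⇒ {{{[]}}}

B ⇒ {B}   [B → { B }]
{B} ⇒ {{B}}   [B → { B }]
{{B}} ⇒ {{{B}}}   [B → { B }]
{{{B}}} ⇒ {{{S}}}   [B → S]
{{{S}}} ⇒ {{{[]}}}   [S → [ ]]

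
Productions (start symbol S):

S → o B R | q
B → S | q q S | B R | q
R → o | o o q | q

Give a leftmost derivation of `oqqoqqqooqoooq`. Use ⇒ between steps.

S ⇒ oBR ⇒ oqqSR ⇒ oqqoBRR ⇒ oqqoBRRR ⇒ oqqoqqSRRR ⇒ oqqoqqqRRR ⇒ oqqoqqqooqRR ⇒ oqqoqqqooqoR ⇒ oqqoqqqooqoooq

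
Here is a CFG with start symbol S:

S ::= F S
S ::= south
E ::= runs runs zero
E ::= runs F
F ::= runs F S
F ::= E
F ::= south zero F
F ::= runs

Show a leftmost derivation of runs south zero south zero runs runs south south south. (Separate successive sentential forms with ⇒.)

S ⇒ F S ⇒ runs F S S ⇒ runs south zero F S S ⇒ runs south zero south zero F S S ⇒ runs south zero south zero runs F S S S ⇒ runs south zero south zero runs runs S S S ⇒ runs south zero south zero runs runs south S S ⇒ runs south zero south zero runs runs south south S ⇒ runs south zero south zero runs runs south south south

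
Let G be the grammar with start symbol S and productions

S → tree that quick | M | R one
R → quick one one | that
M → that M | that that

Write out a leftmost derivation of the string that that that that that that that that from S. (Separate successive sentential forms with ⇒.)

S ⇒ M ⇒ that M ⇒ that that M ⇒ that that that M ⇒ that that that that M ⇒ that that that that that M ⇒ that that that that that that M ⇒ that that that that that that that that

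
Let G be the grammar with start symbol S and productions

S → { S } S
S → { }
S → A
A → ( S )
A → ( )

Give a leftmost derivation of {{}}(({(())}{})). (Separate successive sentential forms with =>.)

S => {S}S   [S → { S } S]
{S}S => {{}}S   [S → { }]
{{}}S => {{}}A   [S → A]
{{}}A => {{}}(S)   [A → ( S )]
{{}}(S) => {{}}(A)   [S → A]
{{}}(A) => {{}}((S))   [A → ( S )]
{{}}((S)) => {{}}(({S}S))   [S → { S } S]
{{}}(({S}S)) => {{}}(({A}S))   [S → A]
{{}}(({A}S)) => {{}}(({(S)}S))   [A → ( S )]
{{}}(({(S)}S)) => {{}}(({(A)}S))   [S → A]
{{}}(({(A)}S)) => {{}}(({(())}S))   [A → ( )]
{{}}(({(())}S)) => {{}}(({(())}{}))   [S → { }]

S => {S}S => {{}}S => {{}}A => {{}}(S) => {{}}(A) => {{}}((S)) => {{}}(({S}S)) => {{}}(({A}S)) => {{}}(({(S)}S)) => {{}}(({(A)}S)) => {{}}(({(())}S)) => {{}}(({(())}{}))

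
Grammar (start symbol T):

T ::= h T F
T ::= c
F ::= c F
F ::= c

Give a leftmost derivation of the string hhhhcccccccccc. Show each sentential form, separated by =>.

T => hTF   [T ::= h T F]
hTF => hhTFF   [T ::= h T F]
hhTFF => hhhTFFF   [T ::= h T F]
hhhTFFF => hhhhTFFFF   [T ::= h T F]
hhhhTFFFF => hhhhcFFFF   [T ::= c]
hhhhcFFFF => hhhhccFFFF   [F ::= c F]
hhhhccFFFF => hhhhcccFFFF   [F ::= c F]
hhhhcccFFFF => hhhhccccFFFF   [F ::= c F]
hhhhccccFFFF => hhhhcccccFFFF   [F ::= c F]
hhhhcccccFFFF => hhhhccccccFFFF   [F ::= c F]
hhhhccccccFFFF => hhhhcccccccFFF   [F ::= c]
hhhhcccccccFFF => hhhhccccccccFF   [F ::= c]
hhhhccccccccFF => hhhhcccccccccF   [F ::= c]
hhhhcccccccccF => hhhhcccccccccc   [F ::= c]

T => hTF => hhTFF => hhhTFFF => hhhhTFFFF => hhhhcFFFF => hhhhccFFFF => hhhhcccFFFF => hhhhccccFFFF => hhhhcccccFFFF => hhhhccccccFFFF => hhhhcccccccFFF => hhhhccccccccFF => hhhhcccccccccF => hhhhcccccccccc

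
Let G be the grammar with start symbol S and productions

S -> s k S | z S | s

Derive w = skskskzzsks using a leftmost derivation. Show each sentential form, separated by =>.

S => skS   [S -> s k S]
skS => skskS   [S -> s k S]
skskS => skskskS   [S -> s k S]
skskskS => skskskzS   [S -> z S]
skskskzS => skskskzzS   [S -> z S]
skskskzzS => skskskzzskS   [S -> s k S]
skskskzzskS => skskskzzsks   [S -> s]

S => skS => skskS => skskskS => skskskzS => skskskzzS => skskskzzskS => skskskzzsks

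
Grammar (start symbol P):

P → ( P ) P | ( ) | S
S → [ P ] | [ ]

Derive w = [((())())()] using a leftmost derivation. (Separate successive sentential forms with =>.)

P => S   [P → S]
S => [P]   [S → [ P ]]
[P] => [(P)P]   [P → ( P ) P]
[(P)P] => [((P)P)P]   [P → ( P ) P]
[((P)P)P] => [((())P)P]   [P → ( )]
[((())P)P] => [((())())P]   [P → ( )]
[((())())P] => [((())())()]   [P → ( )]

P => S => [P] => [(P)P] => [((P)P)P] => [((())P)P] => [((())())P] => [((())())()]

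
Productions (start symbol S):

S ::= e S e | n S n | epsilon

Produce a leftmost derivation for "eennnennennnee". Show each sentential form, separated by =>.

S => eSe => eeSee => eenSnee => eennSnnee => eennnSnnnee => eennneSennnee => eennnenSnennnee => eennnennennnee

S => eSe   [S ::= e S e]
eSe => eeSee   [S ::= e S e]
eeSee => eenSnee   [S ::= n S n]
eenSnee => eennSnnee   [S ::= n S n]
eennSnnee => eennnSnnnee   [S ::= n S n]
eennnSnnnee => eennneSennnee   [S ::= e S e]
eennneSennnee => eennnenSnennnee   [S ::= n S n]
eennnenSnennnee => eennnennennnee   [S ::= epsilon]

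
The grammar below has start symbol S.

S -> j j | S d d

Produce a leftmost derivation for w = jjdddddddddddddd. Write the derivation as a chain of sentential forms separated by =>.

S => Sdd   [S -> S d d]
Sdd => Sdddd   [S -> S d d]
Sdddd => Sdddddd   [S -> S d d]
Sdddddd => Sdddddddd   [S -> S d d]
Sdddddddd => Sdddddddddd   [S -> S d d]
Sdddddddddd => Sdddddddddddd   [S -> S d d]
Sdddddddddddd => Sdddddddddddddd   [S -> S d d]
Sdddddddddddddd => jjdddddddddddddd   [S -> j j]

S => Sdd => Sdddd => Sdddddd => Sdddddddd => Sdddddddddd => Sdddddddddddd => Sdddddddddddddd => jjdddddddddddddd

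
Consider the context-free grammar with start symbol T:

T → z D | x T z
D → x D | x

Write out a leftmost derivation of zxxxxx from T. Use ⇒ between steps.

T ⇒ zD ⇒ zxD ⇒ zxxD ⇒ zxxxD ⇒ zxxxxD ⇒ zxxxxx

T ⇒ zD   [T → z D]
zD ⇒ zxD   [D → x D]
zxD ⇒ zxxD   [D → x D]
zxxD ⇒ zxxxD   [D → x D]
zxxxD ⇒ zxxxxD   [D → x D]
zxxxxD ⇒ zxxxxx   [D → x]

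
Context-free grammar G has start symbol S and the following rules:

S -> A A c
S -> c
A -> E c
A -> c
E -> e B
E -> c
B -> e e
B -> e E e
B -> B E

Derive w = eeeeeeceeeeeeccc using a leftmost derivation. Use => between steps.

S=>AAc=>EcAc=>eBcAc=>eeEecAc=>eeeBecAc=>eeeeeecAc=>eeeeeecEcc=>eeeeeeceBcc=>eeeeeeceBEcc=>eeeeeeceBEEcc=>eeeeeeceeeEEcc=>eeeeeeceeeeBEcc=>eeeeeeceeeeeeEcc=>eeeeeeceeeeeeccc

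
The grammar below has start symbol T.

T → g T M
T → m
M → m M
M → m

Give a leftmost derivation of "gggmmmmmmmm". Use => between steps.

T=>gTM=>ggTMM=>gggTMMM=>gggmMMM=>gggmmMMM=>gggmmmMMM=>gggmmmmMMM=>gggmmmmmMMM=>gggmmmmmmMM=>gggmmmmmmmM=>gggmmmmmmmm

T => gTM   [T → g T M]
gTM => ggTMM   [T → g T M]
ggTMM => gggTMMM   [T → g T M]
gggTMMM => gggmMMM   [T → m]
gggmMMM => gggmmMMM   [M → m M]
gggmmMMM => gggmmmMMM   [M → m M]
gggmmmMMM => gggmmmmMMM   [M → m M]
gggmmmmMMM => gggmmmmmMMM   [M → m M]
gggmmmmmMMM => gggmmmmmmMM   [M → m]
gggmmmmmmMM => gggmmmmmmmM   [M → m]
gggmmmmmmmM => gggmmmmmmmm   [M → m]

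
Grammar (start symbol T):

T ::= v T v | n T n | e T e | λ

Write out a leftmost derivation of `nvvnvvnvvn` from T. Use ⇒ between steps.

T ⇒ nTn ⇒ nvTvn ⇒ nvvTvvn ⇒ nvvnTnvvn ⇒ nvvnvTvnvvn ⇒ nvvnvvnvvn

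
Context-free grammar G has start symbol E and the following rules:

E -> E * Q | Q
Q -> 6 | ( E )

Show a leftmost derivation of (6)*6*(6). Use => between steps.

E => E*Q   [E -> E * Q]
E*Q => E*Q*Q   [E -> E * Q]
E*Q*Q => Q*Q*Q   [E -> Q]
Q*Q*Q => (E)*Q*Q   [Q -> ( E )]
(E)*Q*Q => (Q)*Q*Q   [E -> Q]
(Q)*Q*Q => (6)*Q*Q   [Q -> 6]
(6)*Q*Q => (6)*6*Q   [Q -> 6]
(6)*6*Q => (6)*6*(E)   [Q -> ( E )]
(6)*6*(E) => (6)*6*(Q)   [E -> Q]
(6)*6*(Q) => (6)*6*(6)   [Q -> 6]

E => E*Q => E*Q*Q => Q*Q*Q => (E)*Q*Q => (Q)*Q*Q => (6)*Q*Q => (6)*6*Q => (6)*6*(E) => (6)*6*(Q) => (6)*6*(6)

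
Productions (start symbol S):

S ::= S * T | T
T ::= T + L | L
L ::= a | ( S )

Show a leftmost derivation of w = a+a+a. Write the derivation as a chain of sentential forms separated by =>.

S => T => T+L => T+L+L => L+L+L => a+L+L => a+a+L => a+a+a

S => T   [S ::= T]
T => T+L   [T ::= T + L]
T+L => T+L+L   [T ::= T + L]
T+L+L => L+L+L   [T ::= L]
L+L+L => a+L+L   [L ::= a]
a+L+L => a+a+L   [L ::= a]
a+a+L => a+a+a   [L ::= a]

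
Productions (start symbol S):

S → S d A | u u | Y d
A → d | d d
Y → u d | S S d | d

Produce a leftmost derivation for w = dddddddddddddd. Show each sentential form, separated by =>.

S => SdA   [S → S d A]
SdA => SdAdA   [S → S d A]
SdAdA => SdAdAdA   [S → S d A]
SdAdAdA => SdAdAdAdA   [S → S d A]
SdAdAdAdA => SdAdAdAdAdA   [S → S d A]
SdAdAdAdAdA => YddAdAdAdAdA   [S → Y d]
YddAdAdAdAdA => dddAdAdAdAdA   [Y → d]
dddAdAdAdAdA => ddddddAdAdAdA   [A → d d]
ddddddAdAdAdA => dddddddddAdAdA   [A → d d]
dddddddddAdAdA => dddddddddddAdA   [A → d]
dddddddddddAdA => dddddddddddddA   [A → d]
dddddddddddddA => dddddddddddddd   [A → d]

S => SdA => SdAdA => SdAdAdA => SdAdAdAdA => SdAdAdAdAdA => YddAdAdAdAdA => dddAdAdAdAdA => ddddddAdAdAdA => dddddddddAdAdA => dddddddddddAdA => dddddddddddddA => dddddddddddddd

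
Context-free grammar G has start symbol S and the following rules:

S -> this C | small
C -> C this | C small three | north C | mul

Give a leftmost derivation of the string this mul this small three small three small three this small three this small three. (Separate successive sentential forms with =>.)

S => this C => this C small three => this C this small three => this C small three this small three => this C this small three this small three => this C small three this small three this small three => this C small three small three this small three this small three => this C small three small three small three this small three this small three => this C this small three small three small three this small three this small three => this mul this small three small three small three this small three this small three

S => this C   [S -> this C]
this C => this C small three   [C -> C small three]
this C small three => this C this small three   [C -> C this]
this C this small three => this C small three this small three   [C -> C small three]
this C small three this small three => this C this small three this small three   [C -> C this]
this C this small three this small three => this C small three this small three this small three   [C -> C small three]
this C small three this small three this small three => this C small three small three this small three this small three   [C -> C small three]
this C small three small three this small three this small three => this C small three small three small three this small three this small three   [C -> C small three]
this C small three small three small three this small three this small three => this C this small three small three small three this small three this small three   [C -> C this]
this C this small three small three small three this small three this small three => this mul this small three small three small three this small three this small three   [C -> mul]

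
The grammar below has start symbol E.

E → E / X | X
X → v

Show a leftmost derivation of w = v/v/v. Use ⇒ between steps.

E ⇒ E/X ⇒ E/X/X ⇒ X/X/X ⇒ v/X/X ⇒ v/v/X ⇒ v/v/v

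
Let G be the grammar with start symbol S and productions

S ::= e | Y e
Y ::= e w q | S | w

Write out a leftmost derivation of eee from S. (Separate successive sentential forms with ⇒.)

S⇒Ye⇒Se⇒Yee⇒See⇒eee

S ⇒ Ye   [S ::= Y e]
Ye ⇒ Se   [Y ::= S]
Se ⇒ Yee   [S ::= Y e]
Yee ⇒ See   [Y ::= S]
See ⇒ eee   [S ::= e]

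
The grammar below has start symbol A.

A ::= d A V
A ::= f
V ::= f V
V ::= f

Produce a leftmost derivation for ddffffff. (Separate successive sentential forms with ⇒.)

A ⇒ dAV ⇒ ddAVV ⇒ ddfVV ⇒ ddffV ⇒ ddfffV ⇒ ddffffV ⇒ ddfffffV ⇒ ddffffff

A ⇒ dAV   [A ::= d A V]
dAV ⇒ ddAVV   [A ::= d A V]
ddAVV ⇒ ddfVV   [A ::= f]
ddfVV ⇒ ddffV   [V ::= f]
ddffV ⇒ ddfffV   [V ::= f V]
ddfffV ⇒ ddffffV   [V ::= f V]
ddffffV ⇒ ddfffffV   [V ::= f V]
ddfffffV ⇒ ddffffff   [V ::= f]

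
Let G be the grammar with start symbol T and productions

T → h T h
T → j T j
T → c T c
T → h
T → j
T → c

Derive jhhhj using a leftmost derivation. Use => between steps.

T => jTj   [T → j T j]
jTj => jhThj   [T → h T h]
jhThj => jhhhj   [T → h]

T => jTj => jhThj => jhhhj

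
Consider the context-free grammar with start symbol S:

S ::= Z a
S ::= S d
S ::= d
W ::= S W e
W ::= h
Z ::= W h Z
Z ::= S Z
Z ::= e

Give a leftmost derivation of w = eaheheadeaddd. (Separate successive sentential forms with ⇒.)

S ⇒ Sd ⇒ Sdd ⇒ Sddd ⇒ Zaddd ⇒ SZaddd ⇒ SdZaddd ⇒ ZadZaddd ⇒ WhZadZaddd ⇒ SWehZadZaddd ⇒ ZaWehZadZaddd ⇒ eaWehZadZaddd ⇒ eahehZadZaddd ⇒ eaheheadZaddd ⇒ eaheheadeaddd

S ⇒ Sd   [S ::= S d]
Sd ⇒ Sdd   [S ::= S d]
Sdd ⇒ Sddd   [S ::= S d]
Sddd ⇒ Zaddd   [S ::= Z a]
Zaddd ⇒ SZaddd   [Z ::= S Z]
SZaddd ⇒ SdZaddd   [S ::= S d]
SdZaddd ⇒ ZadZaddd   [S ::= Z a]
ZadZaddd ⇒ WhZadZaddd   [Z ::= W h Z]
WhZadZaddd ⇒ SWehZadZaddd   [W ::= S W e]
SWehZadZaddd ⇒ ZaWehZadZaddd   [S ::= Z a]
ZaWehZadZaddd ⇒ eaWehZadZaddd   [Z ::= e]
eaWehZadZaddd ⇒ eahehZadZaddd   [W ::= h]
eahehZadZaddd ⇒ eaheheadZaddd   [Z ::= e]
eaheheadZaddd ⇒ eaheheadeaddd   [Z ::= e]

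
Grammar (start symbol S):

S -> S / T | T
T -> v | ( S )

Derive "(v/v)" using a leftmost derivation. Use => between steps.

S => T => (S) => (S/T) => (T/T) => (v/T) => (v/v)

S => T   [S -> T]
T => (S)   [T -> ( S )]
(S) => (S/T)   [S -> S / T]
(S/T) => (T/T)   [S -> T]
(T/T) => (v/T)   [T -> v]
(v/T) => (v/v)   [T -> v]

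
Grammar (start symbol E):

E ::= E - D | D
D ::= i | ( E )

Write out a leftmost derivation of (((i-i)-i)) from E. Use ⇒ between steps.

E ⇒ D   [E ::= D]
D ⇒ (E)   [D ::= ( E )]
(E) ⇒ (D)   [E ::= D]
(D) ⇒ ((E))   [D ::= ( E )]
((E)) ⇒ ((E-D))   [E ::= E - D]
((E-D)) ⇒ ((D-D))   [E ::= D]
((D-D)) ⇒ (((E)-D))   [D ::= ( E )]
(((E)-D)) ⇒ (((E-D)-D))   [E ::= E - D]
(((E-D)-D)) ⇒ (((D-D)-D))   [E ::= D]
(((D-D)-D)) ⇒ (((i-D)-D))   [D ::= i]
(((i-D)-D)) ⇒ (((i-i)-D))   [D ::= i]
(((i-i)-D)) ⇒ (((i-i)-i))   [D ::= i]

E⇒D⇒(E)⇒(D)⇒((E))⇒((E-D))⇒((D-D))⇒(((E)-D))⇒(((E-D)-D))⇒(((D-D)-D))⇒(((i-D)-D))⇒(((i-i)-D))⇒(((i-i)-i))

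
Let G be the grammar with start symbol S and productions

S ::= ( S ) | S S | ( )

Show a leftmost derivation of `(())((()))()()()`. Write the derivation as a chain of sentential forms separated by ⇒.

S ⇒ SS   [S ::= S S]
SS ⇒ SSS   [S ::= S S]
SSS ⇒ SSSS   [S ::= S S]
SSSS ⇒ (S)SSS   [S ::= ( S )]
(S)SSS ⇒ (())SSS   [S ::= ( )]
(())SSS ⇒ (())(S)SS   [S ::= ( S )]
(())(S)SS ⇒ (())((S))SS   [S ::= ( S )]
(())((S))SS ⇒ (())((()))SS   [S ::= ( )]
(())((()))SS ⇒ (())((()))SSS   [S ::= S S]
(())((()))SSS ⇒ (())((()))()SS   [S ::= ( )]
(())((()))()SS ⇒ (())((()))()()S   [S ::= ( )]
(())((()))()()S ⇒ (())((()))()()()   [S ::= ( )]

S ⇒ SS ⇒ SSS ⇒ SSSS ⇒ (S)SSS ⇒ (())SSS ⇒ (())(S)SS ⇒ (())((S))SS ⇒ (())((()))SS ⇒ (())((()))SSS ⇒ (())((()))()SS ⇒ (())((()))()()S ⇒ (())((()))()()()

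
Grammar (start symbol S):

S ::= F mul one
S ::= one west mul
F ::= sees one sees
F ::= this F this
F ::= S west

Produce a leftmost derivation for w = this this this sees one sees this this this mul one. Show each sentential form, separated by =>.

S => F mul one => this F this mul one => this this F this this mul one => this this this F this this this mul one => this this this sees one sees this this this mul one

S => F mul one   [S ::= F mul one]
F mul one => this F this mul one   [F ::= this F this]
this F this mul one => this this F this this mul one   [F ::= this F this]
this this F this this mul one => this this this F this this this mul one   [F ::= this F this]
this this this F this this this mul one => this this this sees one sees this this this mul one   [F ::= sees one sees]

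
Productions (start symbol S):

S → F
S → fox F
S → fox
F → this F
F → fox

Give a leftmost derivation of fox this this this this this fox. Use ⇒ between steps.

S ⇒ fox F ⇒ fox this F ⇒ fox this this F ⇒ fox this this this F ⇒ fox this this this this F ⇒ fox this this this this this F ⇒ fox this this this this this fox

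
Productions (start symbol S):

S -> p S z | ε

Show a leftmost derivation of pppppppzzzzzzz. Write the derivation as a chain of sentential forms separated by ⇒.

S ⇒ pSz ⇒ ppSzz ⇒ pppSzzz ⇒ ppppSzzzz ⇒ pppppSzzzzz ⇒ ppppppSzzzzzz ⇒ pppppppSzzzzzzz ⇒ pppppppzzzzzzz

S ⇒ pSz   [S -> p S z]
pSz ⇒ ppSzz   [S -> p S z]
ppSzz ⇒ pppSzzz   [S -> p S z]
pppSzzz ⇒ ppppSzzzz   [S -> p S z]
ppppSzzzz ⇒ pppppSzzzzz   [S -> p S z]
pppppSzzzzz ⇒ ppppppSzzzzzz   [S -> p S z]
ppppppSzzzzzz ⇒ pppppppSzzzzzzz   [S -> p S z]
pppppppSzzzzzzz ⇒ pppppppzzzzzzz   [S -> ε]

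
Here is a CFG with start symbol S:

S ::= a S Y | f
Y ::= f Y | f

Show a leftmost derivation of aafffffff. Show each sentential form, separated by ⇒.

S ⇒ aSY   [S ::= a S Y]
aSY ⇒ aaSYY   [S ::= a S Y]
aaSYY ⇒ aafYY   [S ::= f]
aafYY ⇒ aaffYY   [Y ::= f Y]
aaffYY ⇒ aafffYY   [Y ::= f Y]
aafffYY ⇒ aaffffYY   [Y ::= f Y]
aaffffYY ⇒ aafffffY   [Y ::= f]
aafffffY ⇒ aaffffffY   [Y ::= f Y]
aaffffffY ⇒ aafffffff   [Y ::= f]

S⇒aSY⇒aaSYY⇒aafYY⇒aaffYY⇒aafffYY⇒aaffffYY⇒aafffffY⇒aaffffffY⇒aafffffff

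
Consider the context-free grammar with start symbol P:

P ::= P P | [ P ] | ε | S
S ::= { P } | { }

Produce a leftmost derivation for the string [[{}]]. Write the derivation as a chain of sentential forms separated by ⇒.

P ⇒ PP ⇒ [P]P ⇒ [[P]]P ⇒ [[PP]]P ⇒ [[PPP]]P ⇒ [[SPP]]P ⇒ [[{}PP]]P ⇒ [[{}P]]P ⇒ [[{}]]P ⇒ [[{}]]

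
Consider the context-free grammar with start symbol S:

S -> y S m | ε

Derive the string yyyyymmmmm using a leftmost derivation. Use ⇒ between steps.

S ⇒ ySm   [S -> y S m]
ySm ⇒ yySmm   [S -> y S m]
yySmm ⇒ yyySmmm   [S -> y S m]
yyySmmm ⇒ yyyySmmmm   [S -> y S m]
yyyySmmmm ⇒ yyyyySmmmmm   [S -> y S m]
yyyyySmmmmm ⇒ yyyyymmmmm   [S -> ε]

S ⇒ ySm ⇒ yySmm ⇒ yyySmmm ⇒ yyyySmmmm ⇒ yyyyySmmmmm ⇒ yyyyymmmmm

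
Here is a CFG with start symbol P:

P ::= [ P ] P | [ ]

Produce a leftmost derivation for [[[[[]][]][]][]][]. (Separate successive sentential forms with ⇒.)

P⇒[P]P⇒[[P]P]P⇒[[[P]P]P]P⇒[[[[P]P]P]P]P⇒[[[[[]]P]P]P]P⇒[[[[[]][]]P]P]P⇒[[[[[]][]][]]P]P⇒[[[[[]][]][]][]]P⇒[[[[[]][]][]][]][]

P ⇒ [P]P   [P ::= [ P ] P]
[P]P ⇒ [[P]P]P   [P ::= [ P ] P]
[[P]P]P ⇒ [[[P]P]P]P   [P ::= [ P ] P]
[[[P]P]P]P ⇒ [[[[P]P]P]P]P   [P ::= [ P ] P]
[[[[P]P]P]P]P ⇒ [[[[[]]P]P]P]P   [P ::= [ ]]
[[[[[]]P]P]P]P ⇒ [[[[[]][]]P]P]P   [P ::= [ ]]
[[[[[]][]]P]P]P ⇒ [[[[[]][]][]]P]P   [P ::= [ ]]
[[[[[]][]][]]P]P ⇒ [[[[[]][]][]][]]P   [P ::= [ ]]
[[[[[]][]][]][]]P ⇒ [[[[[]][]][]][]][]   [P ::= [ ]]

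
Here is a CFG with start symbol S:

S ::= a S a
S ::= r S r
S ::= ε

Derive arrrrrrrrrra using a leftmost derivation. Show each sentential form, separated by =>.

S => aSa => arSra => arrSrra => arrrSrrra => arrrrSrrrra => arrrrrSrrrrra => arrrrrrrrrra

S => aSa   [S ::= a S a]
aSa => arSra   [S ::= r S r]
arSra => arrSrra   [S ::= r S r]
arrSrra => arrrSrrra   [S ::= r S r]
arrrSrrra => arrrrSrrrra   [S ::= r S r]
arrrrSrrrra => arrrrrSrrrrra   [S ::= r S r]
arrrrrSrrrrra => arrrrrrrrrra   [S ::= ε]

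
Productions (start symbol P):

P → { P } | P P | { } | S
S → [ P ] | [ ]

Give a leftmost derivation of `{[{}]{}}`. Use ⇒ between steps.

P⇒{P}⇒{PP}⇒{SP}⇒{[P]P}⇒{[{}]P}⇒{[{}]{}}

P ⇒ {P}   [P → { P }]
{P} ⇒ {PP}   [P → P P]
{PP} ⇒ {SP}   [P → S]
{SP} ⇒ {[P]P}   [S → [ P ]]
{[P]P} ⇒ {[{}]P}   [P → { }]
{[{}]P} ⇒ {[{}]{}}   [P → { }]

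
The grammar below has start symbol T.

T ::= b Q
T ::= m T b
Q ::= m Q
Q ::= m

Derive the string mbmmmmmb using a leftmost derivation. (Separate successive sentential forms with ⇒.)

T⇒mTb⇒mbQb⇒mbmQb⇒mbmmQb⇒mbmmmQb⇒mbmmmmQb⇒mbmmmmmb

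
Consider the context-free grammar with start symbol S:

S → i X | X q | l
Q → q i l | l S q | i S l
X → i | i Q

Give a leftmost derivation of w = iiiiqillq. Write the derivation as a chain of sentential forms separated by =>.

S => Xq => iQq => iiSlq => iiiXlq => iiiiQlq => iiiiqillq

S => Xq   [S → X q]
Xq => iQq   [X → i Q]
iQq => iiSlq   [Q → i S l]
iiSlq => iiiXlq   [S → i X]
iiiXlq => iiiiQlq   [X → i Q]
iiiiQlq => iiiiqillq   [Q → q i l]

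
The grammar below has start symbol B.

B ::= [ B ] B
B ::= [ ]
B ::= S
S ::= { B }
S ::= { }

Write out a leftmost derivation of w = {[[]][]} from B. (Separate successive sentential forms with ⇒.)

B⇒S⇒{B}⇒{[B]B}⇒{[[]]B}⇒{[[]][]}

B ⇒ S   [B ::= S]
S ⇒ {B}   [S ::= { B }]
{B} ⇒ {[B]B}   [B ::= [ B ] B]
{[B]B} ⇒ {[[]]B}   [B ::= [ ]]
{[[]]B} ⇒ {[[]][]}   [B ::= [ ]]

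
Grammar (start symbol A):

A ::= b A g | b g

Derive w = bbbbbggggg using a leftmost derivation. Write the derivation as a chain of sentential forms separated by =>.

A => bAg => bbAgg => bbbAggg => bbbbAgggg => bbbbbggggg

A => bAg   [A ::= b A g]
bAg => bbAgg   [A ::= b A g]
bbAgg => bbbAggg   [A ::= b A g]
bbbAggg => bbbbAgggg   [A ::= b A g]
bbbbAgggg => bbbbbggggg   [A ::= b g]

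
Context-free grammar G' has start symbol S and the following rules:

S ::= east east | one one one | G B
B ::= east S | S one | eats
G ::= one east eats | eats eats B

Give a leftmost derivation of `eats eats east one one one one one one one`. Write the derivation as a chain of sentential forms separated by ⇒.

S ⇒ G B ⇒ eats eats B B ⇒ eats eats east S B ⇒ eats eats east one one one B ⇒ eats eats east one one one S one ⇒ eats eats east one one one one one one one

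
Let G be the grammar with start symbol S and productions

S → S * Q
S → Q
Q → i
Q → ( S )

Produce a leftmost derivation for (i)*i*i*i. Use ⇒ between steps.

S⇒S*Q⇒S*Q*Q⇒S*Q*Q*Q⇒Q*Q*Q*Q⇒(S)*Q*Q*Q⇒(Q)*Q*Q*Q⇒(i)*Q*Q*Q⇒(i)*i*Q*Q⇒(i)*i*i*Q⇒(i)*i*i*i

S ⇒ S*Q   [S → S * Q]
S*Q ⇒ S*Q*Q   [S → S * Q]
S*Q*Q ⇒ S*Q*Q*Q   [S → S * Q]
S*Q*Q*Q ⇒ Q*Q*Q*Q   [S → Q]
Q*Q*Q*Q ⇒ (S)*Q*Q*Q   [Q → ( S )]
(S)*Q*Q*Q ⇒ (Q)*Q*Q*Q   [S → Q]
(Q)*Q*Q*Q ⇒ (i)*Q*Q*Q   [Q → i]
(i)*Q*Q*Q ⇒ (i)*i*Q*Q   [Q → i]
(i)*i*Q*Q ⇒ (i)*i*i*Q   [Q → i]
(i)*i*i*Q ⇒ (i)*i*i*i   [Q → i]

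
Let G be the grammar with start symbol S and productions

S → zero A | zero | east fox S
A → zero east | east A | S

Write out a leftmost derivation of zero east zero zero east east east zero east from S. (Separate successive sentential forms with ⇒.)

S ⇒ zero A ⇒ zero east A ⇒ zero east S ⇒ zero east zero A ⇒ zero east zero S ⇒ zero east zero zero A ⇒ zero east zero zero east A ⇒ zero east zero zero east east A ⇒ zero east zero zero east east east A ⇒ zero east zero zero east east east zero east

S ⇒ zero A   [S → zero A]
zero A ⇒ zero east A   [A → east A]
zero east A ⇒ zero east S   [A → S]
zero east S ⇒ zero east zero A   [S → zero A]
zero east zero A ⇒ zero east zero S   [A → S]
zero east zero S ⇒ zero east zero zero A   [S → zero A]
zero east zero zero A ⇒ zero east zero zero east A   [A → east A]
zero east zero zero east A ⇒ zero east zero zero east east A   [A → east A]
zero east zero zero east east A ⇒ zero east zero zero east east east A   [A → east A]
zero east zero zero east east east A ⇒ zero east zero zero east east east zero east   [A → zero east]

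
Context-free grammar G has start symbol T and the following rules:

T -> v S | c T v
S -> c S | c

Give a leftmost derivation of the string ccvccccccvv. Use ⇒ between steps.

T⇒cTv⇒ccTvv⇒ccvSvv⇒ccvcSvv⇒ccvccSvv⇒ccvcccSvv⇒ccvccccSvv⇒ccvcccccSvv⇒ccvccccccvv

T ⇒ cTv   [T -> c T v]
cTv ⇒ ccTvv   [T -> c T v]
ccTvv ⇒ ccvSvv   [T -> v S]
ccvSvv ⇒ ccvcSvv   [S -> c S]
ccvcSvv ⇒ ccvccSvv   [S -> c S]
ccvccSvv ⇒ ccvcccSvv   [S -> c S]
ccvcccSvv ⇒ ccvccccSvv   [S -> c S]
ccvccccSvv ⇒ ccvcccccSvv   [S -> c S]
ccvcccccSvv ⇒ ccvccccccvv   [S -> c]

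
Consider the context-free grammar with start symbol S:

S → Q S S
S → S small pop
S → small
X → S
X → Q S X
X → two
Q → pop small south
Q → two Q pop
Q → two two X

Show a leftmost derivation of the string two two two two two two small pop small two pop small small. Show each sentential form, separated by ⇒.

S ⇒ Q S S ⇒ two Q pop S S ⇒ two two two X pop S S ⇒ two two two Q S X pop S S ⇒ two two two two Q pop S X pop S S ⇒ two two two two two two X pop S X pop S S ⇒ two two two two two two S pop S X pop S S ⇒ two two two two two two small pop S X pop S S ⇒ two two two two two two small pop small X pop S S ⇒ two two two two two two small pop small two pop S S ⇒ two two two two two two small pop small two pop small S ⇒ two two two two two two small pop small two pop small small

S ⇒ Q S S   [S → Q S S]
Q S S ⇒ two Q pop S S   [Q → two Q pop]
two Q pop S S ⇒ two two two X pop S S   [Q → two two X]
two two two X pop S S ⇒ two two two Q S X pop S S   [X → Q S X]
two two two Q S X pop S S ⇒ two two two two Q pop S X pop S S   [Q → two Q pop]
two two two two Q pop S X pop S S ⇒ two two two two two two X pop S X pop S S   [Q → two two X]
two two two two two two X pop S X pop S S ⇒ two two two two two two S pop S X pop S S   [X → S]
two two two two two two S pop S X pop S S ⇒ two two two two two two small pop S X pop S S   [S → small]
two two two two two two small pop S X pop S S ⇒ two two two two two two small pop small X pop S S   [S → small]
two two two two two two small pop small X pop S S ⇒ two two two two two two small pop small two pop S S   [X → two]
two two two two two two small pop small two pop S S ⇒ two two two two two two small pop small two pop small S   [S → small]
two two two two two two small pop small two pop small S ⇒ two two two two two two small pop small two pop small small   [S → small]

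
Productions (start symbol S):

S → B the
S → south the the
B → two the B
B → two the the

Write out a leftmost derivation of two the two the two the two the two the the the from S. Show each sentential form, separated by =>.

S => B the => two the B the => two the two the B the => two the two the two the B the => two the two the two the two the B the => two the two the two the two the two the the the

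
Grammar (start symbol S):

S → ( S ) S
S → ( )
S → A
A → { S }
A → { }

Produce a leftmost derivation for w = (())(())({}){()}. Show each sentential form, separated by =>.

S => (S)S => (())S => (())(S)S => (())(())S => (())(())(S)S => (())(())(A)S => (())(())({})S => (())(())({})A => (())(())({}){S} => (())(())({}){()}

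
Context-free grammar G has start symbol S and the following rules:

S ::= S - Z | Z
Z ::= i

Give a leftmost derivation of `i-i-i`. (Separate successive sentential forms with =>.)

S => S-Z => S-Z-Z => Z-Z-Z => i-Z-Z => i-i-Z => i-i-i

S => S-Z   [S ::= S - Z]
S-Z => S-Z-Z   [S ::= S - Z]
S-Z-Z => Z-Z-Z   [S ::= Z]
Z-Z-Z => i-Z-Z   [Z ::= i]
i-Z-Z => i-i-Z   [Z ::= i]
i-i-Z => i-i-i   [Z ::= i]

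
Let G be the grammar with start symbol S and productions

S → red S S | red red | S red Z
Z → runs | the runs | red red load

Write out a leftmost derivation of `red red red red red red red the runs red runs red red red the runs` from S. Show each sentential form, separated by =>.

S => S red Z => red S S red Z => red red red S red Z => red red red red S S red Z => red red red red S red Z S red Z => red red red red S red Z red Z S red Z => red red red red red red red Z red Z S red Z => red red red red red red red the runs red Z S red Z => red red red red red red red the runs red runs S red Z => red red red red red red red the runs red runs red red red Z => red red red red red red red the runs red runs red red red the runs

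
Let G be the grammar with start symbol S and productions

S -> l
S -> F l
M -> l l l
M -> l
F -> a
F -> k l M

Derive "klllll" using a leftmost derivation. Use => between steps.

S => Fl => klMl => klllll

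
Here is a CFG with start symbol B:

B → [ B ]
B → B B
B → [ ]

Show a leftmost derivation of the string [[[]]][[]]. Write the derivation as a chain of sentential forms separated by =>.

B => BB => [B]B => [[B]]B => [[[]]]B => [[[]]][B] => [[[]]][[]]

B => BB   [B → B B]
BB => [B]B   [B → [ B ]]
[B]B => [[B]]B   [B → [ B ]]
[[B]]B => [[[]]]B   [B → [ ]]
[[[]]]B => [[[]]][B]   [B → [ B ]]
[[[]]][B] => [[[]]][[]]   [B → [ ]]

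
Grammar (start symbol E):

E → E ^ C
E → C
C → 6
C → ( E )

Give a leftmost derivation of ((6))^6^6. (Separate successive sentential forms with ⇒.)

E ⇒ E^C   [E → E ^ C]
E^C ⇒ E^C^C   [E → E ^ C]
E^C^C ⇒ C^C^C   [E → C]
C^C^C ⇒ (E)^C^C   [C → ( E )]
(E)^C^C ⇒ (C)^C^C   [E → C]
(C)^C^C ⇒ ((E))^C^C   [C → ( E )]
((E))^C^C ⇒ ((C))^C^C   [E → C]
((C))^C^C ⇒ ((6))^C^C   [C → 6]
((6))^C^C ⇒ ((6))^6^C   [C → 6]
((6))^6^C ⇒ ((6))^6^6   [C → 6]

E ⇒ E^C ⇒ E^C^C ⇒ C^C^C ⇒ (E)^C^C ⇒ (C)^C^C ⇒ ((E))^C^C ⇒ ((C))^C^C ⇒ ((6))^C^C ⇒ ((6))^6^C ⇒ ((6))^6^6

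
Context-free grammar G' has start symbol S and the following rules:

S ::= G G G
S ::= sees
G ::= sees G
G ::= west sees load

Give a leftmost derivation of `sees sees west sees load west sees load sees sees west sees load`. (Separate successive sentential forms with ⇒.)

S ⇒ G G G ⇒ sees G G G ⇒ sees sees G G G ⇒ sees sees west sees load G G ⇒ sees sees west sees load west sees load G ⇒ sees sees west sees load west sees load sees G ⇒ sees sees west sees load west sees load sees sees G ⇒ sees sees west sees load west sees load sees sees west sees load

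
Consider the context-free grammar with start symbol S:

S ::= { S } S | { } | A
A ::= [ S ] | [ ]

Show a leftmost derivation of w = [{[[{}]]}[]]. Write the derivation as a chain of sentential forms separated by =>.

S=>A=>[S]=>[{S}S]=>[{A}S]=>[{[S]}S]=>[{[A]}S]=>[{[[S]]}S]=>[{[[{}]]}S]=>[{[[{}]]}A]=>[{[[{}]]}[]]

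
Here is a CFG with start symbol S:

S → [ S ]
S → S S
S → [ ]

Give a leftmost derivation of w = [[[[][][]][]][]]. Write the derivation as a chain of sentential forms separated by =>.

S => [S]   [S → [ S ]]
[S] => [SS]   [S → S S]
[SS] => [[S]S]   [S → [ S ]]
[[S]S] => [[SS]S]   [S → S S]
[[SS]S] => [[[S]S]S]   [S → [ S ]]
[[[S]S]S] => [[[SS]S]S]   [S → S S]
[[[SS]S]S] => [[[SSS]S]S]   [S → S S]
[[[SSS]S]S] => [[[[]SS]S]S]   [S → [ ]]
[[[[]SS]S]S] => [[[[][]S]S]S]   [S → [ ]]
[[[[][]S]S]S] => [[[[][][]]S]S]   [S → [ ]]
[[[[][][]]S]S] => [[[[][][]][]]S]   [S → [ ]]
[[[[][][]][]]S] => [[[[][][]][]][]]   [S → [ ]]

S => [S] => [SS] => [[S]S] => [[SS]S] => [[[S]S]S] => [[[SS]S]S] => [[[SSS]S]S] => [[[[]SS]S]S] => [[[[][]S]S]S] => [[[[][][]]S]S] => [[[[][][]][]]S] => [[[[][][]][]][]]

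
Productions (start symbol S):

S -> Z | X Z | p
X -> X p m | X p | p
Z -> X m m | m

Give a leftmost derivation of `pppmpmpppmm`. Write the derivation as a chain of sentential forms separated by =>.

S=>Z=>Xmm=>Xpmm=>Xppmm=>Xpppmm=>Xpmpppmm=>Xpmpmpppmm=>Xppmpmpppmm=>pppmpmpppmm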